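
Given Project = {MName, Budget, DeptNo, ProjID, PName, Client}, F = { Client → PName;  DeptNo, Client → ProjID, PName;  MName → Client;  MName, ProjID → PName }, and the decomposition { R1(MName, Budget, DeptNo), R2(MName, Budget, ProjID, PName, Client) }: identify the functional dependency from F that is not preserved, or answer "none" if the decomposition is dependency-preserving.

DeptNo, Client → ProjID, PName

Check DeptNo, Client → ProjID, PName: no single fragment contains all of {DeptNo, ProjID, PName, Client}, and the restricted closure of {DeptNo, Client} across the fragments never reaches {ProjID, PName}.
Client → PName is preserved.
MName → Client is preserved.
MName, ProjID → PName is preserved.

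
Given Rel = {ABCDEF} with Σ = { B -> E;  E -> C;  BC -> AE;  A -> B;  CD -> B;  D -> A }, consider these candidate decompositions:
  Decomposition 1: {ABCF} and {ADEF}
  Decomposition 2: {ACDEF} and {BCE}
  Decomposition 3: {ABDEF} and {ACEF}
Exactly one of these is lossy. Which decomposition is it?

Decomposition 2

Decomposition 1: common = {AF}, closure = {ABCEF} → lossless.
Decomposition 2: common = {CE}, closure = {CE} → lossy.
Decomposition 3: common = {AEF}, closure = {ABCEF} → lossless.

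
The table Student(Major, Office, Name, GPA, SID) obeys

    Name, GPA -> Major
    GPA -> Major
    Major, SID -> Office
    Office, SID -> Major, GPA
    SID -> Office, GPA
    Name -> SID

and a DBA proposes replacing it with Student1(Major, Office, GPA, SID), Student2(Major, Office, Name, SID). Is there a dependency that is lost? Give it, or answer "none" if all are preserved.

Name, GPA → Major: restricted closure across fragments reaches Major.
GPA → Major lies within Student1.
Major, SID → Office lies within Student1.
Office, SID → Major, GPA lies within Student1.
SID → Office, GPA lies within Student1.
Name → SID lies within Student2.
Every dependency is enforceable on the fragments, so the decomposition is dependency-preserving.

none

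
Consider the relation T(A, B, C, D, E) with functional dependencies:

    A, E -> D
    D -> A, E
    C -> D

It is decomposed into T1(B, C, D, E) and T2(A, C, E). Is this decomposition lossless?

Common attributes: T1 ∩ T2 = {C, E}.
Closure of {C, E}: C → D applies, adding D; D → A, E applies, adding A. So (C, E)⁺ = {A, C, D, E}.
This closure contains every attribute of T2, so T1 ∩ T2 → T2. The join is lossless.

Yes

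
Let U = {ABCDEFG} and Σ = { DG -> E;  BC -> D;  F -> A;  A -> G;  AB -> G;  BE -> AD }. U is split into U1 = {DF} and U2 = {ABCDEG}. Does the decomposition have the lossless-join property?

No

Common attributes: U1 ∩ U2 = {D}.
No dependency enlarges {D}, so (D)⁺ = {D}.
The closure contains neither all of U1 = {DF} nor all of U2 = {ABCDEG}, so the common attributes are not a superkey of either fragment. The join is lossy.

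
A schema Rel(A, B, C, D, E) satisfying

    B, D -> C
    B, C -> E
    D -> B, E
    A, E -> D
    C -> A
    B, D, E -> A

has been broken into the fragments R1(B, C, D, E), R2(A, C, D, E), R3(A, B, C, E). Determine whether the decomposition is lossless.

Yes

Chase test. Columns are A, B, C, D, E; row i has aⱼ where attribute j ∈ Ri, else bᵢⱼ.
Initial tableau (one row per fragment):
  row 1: b11 a2 a3 a4 a5
  row 2: a1 b22 a3 a4 a5
  row 3: a1 a2 a3 b34 a5
Rows 1 and 2 agree on D; apply D→B, E and equate their B, E entries.
Rows 2 and 3 agree on A, E; apply A, E→D and equate their D entries.
Rows 1 and 2 agree on C; apply C→A and equate their A entries.
Row 1 is now all distinguished symbols — the join is lossless.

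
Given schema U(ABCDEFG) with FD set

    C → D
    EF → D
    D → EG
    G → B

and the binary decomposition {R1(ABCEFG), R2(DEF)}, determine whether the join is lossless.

Yes

Common attributes: R1 ∩ R2 = {EF}.
Closure of {EF}: EF → D applies, adding D; D → EG applies, adding G; G → B applies, adding B. So (EF)⁺ = {BDEFG}.
This closure contains every attribute of R2, so R1 ∩ R2 → R2. The join is lossless.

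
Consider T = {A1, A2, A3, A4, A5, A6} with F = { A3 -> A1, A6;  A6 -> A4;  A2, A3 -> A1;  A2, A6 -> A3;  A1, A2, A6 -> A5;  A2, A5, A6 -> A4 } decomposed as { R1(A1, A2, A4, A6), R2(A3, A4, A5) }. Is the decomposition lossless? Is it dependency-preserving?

lossy and not dependency-preserving

Lossless test: (A4)⁺ = {A4}, which is a superkey of neither fragment — lossy.
Dependency preservation: the restricted closure of {A3} across the fragments never reaches {A1, A6}, so A3 → A1, A6 cannot be enforced without a join — not preserved.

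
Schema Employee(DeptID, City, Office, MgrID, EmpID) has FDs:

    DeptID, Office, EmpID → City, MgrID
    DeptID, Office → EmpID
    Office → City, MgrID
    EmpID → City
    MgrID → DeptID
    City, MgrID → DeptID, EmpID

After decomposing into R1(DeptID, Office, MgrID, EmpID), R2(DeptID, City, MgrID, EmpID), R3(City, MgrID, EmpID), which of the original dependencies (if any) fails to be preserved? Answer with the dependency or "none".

none

DeptID, Office, EmpID → City, MgrID: restricted closure across fragments reaches City, MgrID.
DeptID, Office → EmpID lies within R1.
Office → City, MgrID: restricted closure across fragments reaches City, MgrID.
EmpID → City lies within R2.
MgrID → DeptID lies within R1.
City, MgrID → DeptID, EmpID lies within R2.
Every dependency is enforceable on the fragments, so the decomposition is dependency-preserving.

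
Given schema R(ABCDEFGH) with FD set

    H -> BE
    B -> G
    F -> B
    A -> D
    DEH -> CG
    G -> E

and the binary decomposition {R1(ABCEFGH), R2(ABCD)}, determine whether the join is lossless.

Common attributes: R1 ∩ R2 = {ABC}.
Closure of {ABC}: B → G applies, adding G; A → D applies, adding D; G → E applies, adding E. So (ABC)⁺ = {ABCDEG}.
This closure contains every attribute of R2, so R1 ∩ R2 → R2. The join is lossless.

Yes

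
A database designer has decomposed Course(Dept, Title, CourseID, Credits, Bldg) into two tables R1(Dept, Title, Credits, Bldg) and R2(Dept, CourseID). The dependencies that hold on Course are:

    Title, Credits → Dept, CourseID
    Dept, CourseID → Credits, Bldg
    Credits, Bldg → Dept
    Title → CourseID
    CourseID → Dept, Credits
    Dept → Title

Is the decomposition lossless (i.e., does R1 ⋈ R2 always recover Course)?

Yes

Common attributes: R1 ∩ R2 = {Dept}.
Closure of {Dept}: Dept → Title applies, adding Title; Title → CourseID applies, adding CourseID; CourseID → Dept, Credits applies, adding Credits; Dept, CourseID → Credits, Bldg applies, adding Bldg. So (Dept)⁺ = {Dept, Title, CourseID, Credits, Bldg}.
This closure contains every attribute of R1, so R1 ∩ R2 → R1. The join is lossless.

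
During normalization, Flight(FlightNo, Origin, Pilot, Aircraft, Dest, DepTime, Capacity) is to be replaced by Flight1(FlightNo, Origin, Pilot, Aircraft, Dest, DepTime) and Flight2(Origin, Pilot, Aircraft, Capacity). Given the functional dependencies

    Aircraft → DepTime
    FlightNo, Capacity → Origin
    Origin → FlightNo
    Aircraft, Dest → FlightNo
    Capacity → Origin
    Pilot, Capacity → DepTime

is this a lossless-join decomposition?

No

Common attributes: Flight1 ∩ Flight2 = {Origin, Pilot, Aircraft}.
Closure of {Origin, Pilot, Aircraft}: Aircraft → DepTime applies, adding DepTime; Origin → FlightNo applies, adding FlightNo. So (Origin, Pilot, Aircraft)⁺ = {FlightNo, Origin, Pilot, Aircraft, DepTime}.
The closure contains neither all of Flight1 = {FlightNo, Origin, Pilot, Aircraft, Dest, DepTime} nor all of Flight2 = {Origin, Pilot, Aircraft, Capacity}, so the common attributes are not a superkey of either fragment. The join is lossy.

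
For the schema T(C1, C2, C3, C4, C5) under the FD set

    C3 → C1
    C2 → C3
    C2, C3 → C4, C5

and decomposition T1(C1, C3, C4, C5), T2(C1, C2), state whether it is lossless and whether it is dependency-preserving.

Lossless test: (C1)⁺ = {C1}, which is a superkey of neither fragment — lossy.
Dependency preservation: the restricted closure of {C2} across the fragments never reaches {C3}, so C2 → C3 cannot be enforced without a join — not preserved.

lossy and not dependency-preserving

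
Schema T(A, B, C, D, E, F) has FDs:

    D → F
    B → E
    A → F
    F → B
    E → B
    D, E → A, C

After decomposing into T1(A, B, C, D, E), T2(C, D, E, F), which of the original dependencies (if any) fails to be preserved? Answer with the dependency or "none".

Check A → F: no single fragment contains all of {A, F}, and the restricted closure of {A} across the fragments never reaches {F}.
D → F is preserved.
B → E is preserved.
F → B is preserved.
E → B is preserved.
D, E → A, C is preserved.

A → F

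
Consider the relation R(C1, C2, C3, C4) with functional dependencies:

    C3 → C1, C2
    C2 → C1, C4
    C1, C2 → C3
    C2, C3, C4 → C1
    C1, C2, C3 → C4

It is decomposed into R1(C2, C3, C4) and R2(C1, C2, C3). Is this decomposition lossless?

Common attributes: R1 ∩ R2 = {C2, C3}.
Closure of {C2, C3}: C3 → C1, C2 applies, adding C1; C2 → C1, C4 applies, adding C4. So (C2, C3)⁺ = {C1, C2, C3, C4}.
This closure contains every attribute of R1, so R1 ∩ R2 → R1. The join is lossless.

Yes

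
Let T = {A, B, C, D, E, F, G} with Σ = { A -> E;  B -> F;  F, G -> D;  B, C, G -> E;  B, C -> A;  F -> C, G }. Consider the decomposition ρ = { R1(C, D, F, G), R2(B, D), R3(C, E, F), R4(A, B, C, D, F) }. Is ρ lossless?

Chase test. Columns are A, B, C, D, E, F, G; row i has aⱼ where attribute j ∈ Ri, else bᵢⱼ.
Initial tableau (one row per fragment):
  row 1: b11 b12 a3 a4 b15 a6 a7
  row 2: b21 a2 b23 a4 b25 b26 b27
  row 3: b31 b32 a3 b34 a5 a6 b37
  row 4: a1 a2 a3 a4 b45 a6 b47
Rows 2 and 4 agree on B; apply B→F and equate their F entries.
Rows 1 and 2 agree on F; apply F→C, G and equate their C, G entries.
Rows 1 and 3 agree on F; apply F→C, G and equate their C, G entries.
Rows 1 and 4 agree on F; apply F→C, G and equate their C, G entries.
Rows 1 and 3 agree on F, G; apply F, G→D and equate their D entries.
Rows 2 and 4 agree on B, C, G; apply B, C, G→E and equate their E entries.
Rows 2 and 4 agree on B, C; apply B, C→A and equate their A entries.
No row becomes fully distinguished — the join is lossy.

No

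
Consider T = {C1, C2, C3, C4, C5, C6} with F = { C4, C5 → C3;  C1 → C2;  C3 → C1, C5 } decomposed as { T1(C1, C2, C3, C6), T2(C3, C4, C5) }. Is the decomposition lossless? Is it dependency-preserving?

Lossless test: (C3)⁺ = {C1, C2, C3, C5}, which is a superkey of neither fragment — lossy.
Dependency preservation: C3 → C1, C5 is not contained in any single fragment, but the restricted closure of its left-hand side across the fragments still reaches the right-hand side; the remaining FDs each lie inside some fragment. All dependencies are preserved.

lossy but dependency-preserving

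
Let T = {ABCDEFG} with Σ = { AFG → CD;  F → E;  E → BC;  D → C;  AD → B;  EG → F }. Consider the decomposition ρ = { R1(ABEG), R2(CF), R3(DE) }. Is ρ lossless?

Chase test. Columns are ABCDEFG; row i has aⱼ where attribute j ∈ Ri, else bᵢⱼ.
Initial tableau (one row per fragment):
  row 1: a1 a2 b13 b14 a5 b16 a7
  row 2: b21 b22 a3 b24 b25 a6 b27
  row 3: b31 b32 b33 a4 a5 b36 b37
Rows 1 and 3 agree on E; apply E→BC and equate their BC entries.
No row becomes fully distinguished — the join is lossy.

No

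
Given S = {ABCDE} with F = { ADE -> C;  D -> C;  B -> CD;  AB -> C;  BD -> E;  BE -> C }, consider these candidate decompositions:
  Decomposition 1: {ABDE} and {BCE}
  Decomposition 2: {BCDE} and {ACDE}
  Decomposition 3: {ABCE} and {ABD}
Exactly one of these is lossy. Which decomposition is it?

Decomposition 1: common = {BE}, closure = {BCDE} → lossless.
Decomposition 2: common = {CDE}, closure = {CDE} → lossy.
Decomposition 3: common = {AB}, closure = {ABCDE} → lossless.

Decomposition 2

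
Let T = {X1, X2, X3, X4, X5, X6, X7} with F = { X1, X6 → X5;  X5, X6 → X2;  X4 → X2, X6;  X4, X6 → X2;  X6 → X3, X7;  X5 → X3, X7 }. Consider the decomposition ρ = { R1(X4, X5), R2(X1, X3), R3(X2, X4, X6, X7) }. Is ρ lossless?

No

Chase test. Columns are X1, X2, X3, X4, X5, X6, X7; row i has aⱼ where attribute j ∈ Ri, else bᵢⱼ.
Initial tableau (one row per fragment):
  row 1: b11 b12 b13 a4 a5 b16 b17
  row 2: a1 b22 a3 b24 b25 b26 b27
  row 3: b31 a2 b33 a4 b35 a6 a7
Rows 1 and 3 agree on X4; apply X4→X2, X6 and equate their X2, X6 entries.
Rows 1 and 3 agree on X6; apply X6→X3, X7 and equate their X3, X7 entries.
No row becomes fully distinguished — the join is lossy.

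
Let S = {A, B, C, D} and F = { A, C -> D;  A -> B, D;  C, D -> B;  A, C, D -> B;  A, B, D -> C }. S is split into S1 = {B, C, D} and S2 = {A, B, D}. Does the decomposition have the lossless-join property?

Common attributes: S1 ∩ S2 = {B, D}.
No dependency enlarges {B, D}, so (B, D)⁺ = {B, D}.
The closure contains neither all of S1 = {B, C, D} nor all of S2 = {A, B, D}, so the common attributes are not a superkey of either fragment. The join is lossy.

No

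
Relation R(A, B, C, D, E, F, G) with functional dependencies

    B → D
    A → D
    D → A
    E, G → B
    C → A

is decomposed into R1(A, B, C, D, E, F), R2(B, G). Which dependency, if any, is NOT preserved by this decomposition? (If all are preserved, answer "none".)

E, G → B

Check E, G → B: no single fragment contains all of {B, E, G}, and the restricted closure of {E, G} across the fragments never reaches {B}.
B → D is preserved.
A → D is preserved.
D → A is preserved.
C → A is preserved.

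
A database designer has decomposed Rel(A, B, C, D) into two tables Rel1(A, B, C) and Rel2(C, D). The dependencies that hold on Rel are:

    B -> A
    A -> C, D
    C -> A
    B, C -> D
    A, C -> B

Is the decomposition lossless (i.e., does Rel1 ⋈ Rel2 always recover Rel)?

Common attributes: Rel1 ∩ Rel2 = {C}.
Closure of {C}: C → A applies, adding A; A, C → B applies, adding B; A → C, D applies, adding D. So (C)⁺ = {A, B, C, D}.
This closure contains every attribute of Rel1, so Rel1 ∩ Rel2 → Rel1. The join is lossless.

Yes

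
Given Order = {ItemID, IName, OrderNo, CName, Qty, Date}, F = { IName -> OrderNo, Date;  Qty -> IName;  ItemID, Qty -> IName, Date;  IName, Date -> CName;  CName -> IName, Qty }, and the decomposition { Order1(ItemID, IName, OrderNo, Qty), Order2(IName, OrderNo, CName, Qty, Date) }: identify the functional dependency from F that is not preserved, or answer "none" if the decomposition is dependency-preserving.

none

IName → OrderNo, Date lies within Order2.
Qty → IName lies within Order1.
ItemID, Qty → IName, Date: restricted closure across fragments reaches IName, Date.
IName, Date → CName lies within Order2.
CName → IName, Qty lies within Order2.
Every dependency is enforceable on the fragments, so the decomposition is dependency-preserving.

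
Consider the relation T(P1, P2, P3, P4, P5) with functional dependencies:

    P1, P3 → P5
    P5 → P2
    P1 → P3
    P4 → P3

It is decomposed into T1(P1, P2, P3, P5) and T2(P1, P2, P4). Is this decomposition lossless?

Common attributes: T1 ∩ T2 = {P1, P2}.
Closure of {P1, P2}: P1 → P3 applies, adding P3; P1, P3 → P5 applies, adding P5. So (P1, P2)⁺ = {P1, P2, P3, P5}.
This closure contains every attribute of T1, so T1 ∩ T2 → T1. The join is lossless.

Yes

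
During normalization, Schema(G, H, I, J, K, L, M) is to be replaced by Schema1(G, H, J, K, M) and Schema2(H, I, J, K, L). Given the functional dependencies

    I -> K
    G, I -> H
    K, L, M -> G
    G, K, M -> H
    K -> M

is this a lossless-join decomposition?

No

Common attributes: Schema1 ∩ Schema2 = {H, J, K}.
Closure of {H, J, K}: K → M applies, adding M. So (H, J, K)⁺ = {H, J, K, M}.
The closure contains neither all of Schema1 = {G, H, J, K, M} nor all of Schema2 = {H, I, J, K, L}, so the common attributes are not a superkey of either fragment. The join is lossy.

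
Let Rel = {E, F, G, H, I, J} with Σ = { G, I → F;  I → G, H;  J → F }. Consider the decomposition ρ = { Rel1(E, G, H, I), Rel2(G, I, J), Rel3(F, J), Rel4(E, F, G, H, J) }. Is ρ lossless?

Chase test. Columns are E, F, G, H, I, J; row i has aⱼ where attribute j ∈ Reli, else bᵢⱼ.
Initial tableau (one row per fragment):
  row 1: a1 b12 a3 a4 a5 b16
  row 2: b21 b22 a3 b24 a5 a6
  row 3: b31 a2 b33 b34 b35 a6
  row 4: a1 a2 a3 a4 b45 a6
Rows 1 and 2 agree on G, I; apply G, I→F and equate their F entries.
Rows 1 and 2 agree on I; apply I→G, H and equate their G, H entries.
Rows 2 and 3 agree on J; apply J→F and equate their F entries.
No row becomes fully distinguished — the join is lossy.

No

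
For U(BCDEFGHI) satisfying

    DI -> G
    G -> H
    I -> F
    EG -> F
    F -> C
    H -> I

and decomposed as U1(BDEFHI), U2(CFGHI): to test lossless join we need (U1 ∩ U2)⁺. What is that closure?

U1 ∩ U2 = {FHI}.
F → C applies, adding C
Closure: {CFHI}.

CFHI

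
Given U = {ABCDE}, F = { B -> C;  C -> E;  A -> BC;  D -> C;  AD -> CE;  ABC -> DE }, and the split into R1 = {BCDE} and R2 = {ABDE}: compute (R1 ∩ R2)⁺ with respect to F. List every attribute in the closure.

BCDE

R1 ∩ R2 = {BDE}.
B → C applies, adding C
Closure: {BCDE}.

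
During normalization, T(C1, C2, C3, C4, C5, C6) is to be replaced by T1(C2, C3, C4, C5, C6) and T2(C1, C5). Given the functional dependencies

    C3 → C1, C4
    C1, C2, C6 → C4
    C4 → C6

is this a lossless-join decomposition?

No

Common attributes: T1 ∩ T2 = {C5}.
No dependency enlarges {C5}, so (C5)⁺ = {C5}.
The closure contains neither all of T1 = {C2, C3, C4, C5, C6} nor all of T2 = {C1, C5}, so the common attributes are not a superkey of either fragment. The join is lossy.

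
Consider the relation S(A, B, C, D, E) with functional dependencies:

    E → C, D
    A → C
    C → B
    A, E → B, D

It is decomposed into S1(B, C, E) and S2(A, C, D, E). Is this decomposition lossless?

Common attributes: S1 ∩ S2 = {C, E}.
Closure of {C, E}: E → C, D applies, adding D; C → B applies, adding B. So (C, E)⁺ = {B, C, D, E}.
This closure contains every attribute of S1, so S1 ∩ S2 → S1. The join is lossless.

Yes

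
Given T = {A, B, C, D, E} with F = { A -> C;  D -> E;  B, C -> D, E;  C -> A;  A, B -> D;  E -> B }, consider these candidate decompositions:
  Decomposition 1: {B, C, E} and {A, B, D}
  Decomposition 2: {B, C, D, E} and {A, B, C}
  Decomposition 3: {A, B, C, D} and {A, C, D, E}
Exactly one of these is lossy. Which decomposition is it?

Decomposition 1

Decomposition 1: common = {B}, closure = {B} → lossy.
Decomposition 2: common = {B, C}, closure = {A, B, C, D, E} → lossless.
Decomposition 3: common = {A, C, D}, closure = {A, B, C, D, E} → lossless.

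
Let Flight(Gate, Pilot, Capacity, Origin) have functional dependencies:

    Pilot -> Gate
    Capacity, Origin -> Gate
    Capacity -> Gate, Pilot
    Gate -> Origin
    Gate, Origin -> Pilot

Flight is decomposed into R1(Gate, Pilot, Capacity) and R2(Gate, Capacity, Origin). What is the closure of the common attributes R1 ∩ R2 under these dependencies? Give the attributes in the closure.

Gate, Pilot, Capacity, Origin

R1 ∩ R2 = {Gate, Capacity}.
Capacity → Gate, Pilot applies, adding Pilot
Gate → Origin applies, adding Origin
Closure: {Gate, Pilot, Capacity, Origin}.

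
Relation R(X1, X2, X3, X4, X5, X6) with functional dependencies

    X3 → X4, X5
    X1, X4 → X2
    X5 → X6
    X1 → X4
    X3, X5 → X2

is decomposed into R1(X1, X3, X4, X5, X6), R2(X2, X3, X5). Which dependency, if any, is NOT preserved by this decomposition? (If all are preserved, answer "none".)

X1, X4 → X2

Check X1, X4 → X2: no single fragment contains all of {X1, X2, X4}, and the restricted closure of {X1, X4} across the fragments never reaches {X2}.
X3 → X4, X5 is preserved.
X5 → X6 is preserved.
X1 → X4 is preserved.
X3, X5 → X2 is preserved.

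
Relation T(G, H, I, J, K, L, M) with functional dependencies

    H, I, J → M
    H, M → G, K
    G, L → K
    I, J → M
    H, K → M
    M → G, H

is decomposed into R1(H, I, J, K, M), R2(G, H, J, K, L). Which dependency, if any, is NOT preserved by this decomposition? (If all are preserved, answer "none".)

H, I, J → M lies within R1.
H, M → G, K: restricted closure across fragments reaches G, K.
G, L → K lies within R2.
I, J → M lies within R1.
H, K → M lies within R1.
M → G, H: restricted closure across fragments reaches G, H.
Every dependency is enforceable on the fragments, so the decomposition is dependency-preserving.

none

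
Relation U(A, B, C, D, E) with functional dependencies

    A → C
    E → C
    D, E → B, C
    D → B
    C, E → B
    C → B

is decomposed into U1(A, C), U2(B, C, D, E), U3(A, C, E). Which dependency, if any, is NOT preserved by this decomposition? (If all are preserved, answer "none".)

A → C lies within U1.
E → C lies within U2.
D, E → B, C lies within U2.
D → B lies within U2.
C, E → B lies within U2.
C → B lies within U2.
Every dependency is enforceable on the fragments, so the decomposition is dependency-preserving.

none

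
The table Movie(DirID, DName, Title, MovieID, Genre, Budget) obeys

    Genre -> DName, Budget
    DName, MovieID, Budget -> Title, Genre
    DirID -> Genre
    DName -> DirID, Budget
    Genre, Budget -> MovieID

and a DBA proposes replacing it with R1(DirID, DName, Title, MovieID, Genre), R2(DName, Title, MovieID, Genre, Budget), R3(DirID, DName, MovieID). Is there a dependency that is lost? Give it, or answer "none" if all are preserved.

Genre → DName, Budget lies within R2.
DName, MovieID, Budget → Title, Genre lies within R2.
DirID → Genre lies within R1.
DName → DirID, Budget: restricted closure across fragments reaches DirID, Budget.
Genre, Budget → MovieID lies within R2.
Every dependency is enforceable on the fragments, so the decomposition is dependency-preserving.

none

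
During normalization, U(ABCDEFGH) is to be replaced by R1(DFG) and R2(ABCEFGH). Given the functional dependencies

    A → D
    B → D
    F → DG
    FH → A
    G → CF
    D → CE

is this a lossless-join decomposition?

Common attributes: R1 ∩ R2 = {FG}.
Closure of {FG}: F → DG applies, adding D; G → CF applies, adding C; D → CE applies, adding E. So (FG)⁺ = {CDEFG}.
This closure contains every attribute of R1, so R1 ∩ R2 → R1. The join is lossless.

Yes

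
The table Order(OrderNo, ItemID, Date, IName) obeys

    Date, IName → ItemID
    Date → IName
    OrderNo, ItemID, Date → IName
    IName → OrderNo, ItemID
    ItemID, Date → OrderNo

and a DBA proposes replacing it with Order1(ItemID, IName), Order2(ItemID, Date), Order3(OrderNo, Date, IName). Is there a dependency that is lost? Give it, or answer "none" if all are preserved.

Date, IName → ItemID: restricted closure across fragments reaches ItemID.
Date → IName lies within Order3.
OrderNo, ItemID, Date → IName: restricted closure across fragments reaches IName.
IName → OrderNo, ItemID: restricted closure across fragments reaches OrderNo, ItemID.
ItemID, Date → OrderNo: restricted closure across fragments reaches OrderNo.
Every dependency is enforceable on the fragments, so the decomposition is dependency-preserving.

none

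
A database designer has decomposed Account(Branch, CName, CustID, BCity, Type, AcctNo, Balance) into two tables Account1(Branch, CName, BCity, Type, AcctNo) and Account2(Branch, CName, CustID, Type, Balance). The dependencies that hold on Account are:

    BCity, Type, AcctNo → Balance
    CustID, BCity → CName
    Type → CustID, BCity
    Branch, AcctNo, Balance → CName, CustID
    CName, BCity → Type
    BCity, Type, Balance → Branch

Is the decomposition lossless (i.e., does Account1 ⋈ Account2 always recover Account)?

Common attributes: Account1 ∩ Account2 = {Branch, CName, Type}.
Closure of {Branch, CName, Type}: Type → CustID, BCity applies, adding CustID, BCity. So (Branch, CName, Type)⁺ = {Branch, CName, CustID, BCity, Type}.
The closure contains neither all of Account1 = {Branch, CName, BCity, Type, AcctNo} nor all of Account2 = {Branch, CName, CustID, Type, Balance}, so the common attributes are not a superkey of either fragment. The join is lossy.

No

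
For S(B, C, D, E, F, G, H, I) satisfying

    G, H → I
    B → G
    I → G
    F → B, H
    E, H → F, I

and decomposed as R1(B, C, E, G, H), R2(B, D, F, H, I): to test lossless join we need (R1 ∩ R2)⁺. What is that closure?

R1 ∩ R2 = {B, H}.
B → G applies, adding G
G, H → I applies, adding I
Closure: {B, G, H, I}.

B, G, H, I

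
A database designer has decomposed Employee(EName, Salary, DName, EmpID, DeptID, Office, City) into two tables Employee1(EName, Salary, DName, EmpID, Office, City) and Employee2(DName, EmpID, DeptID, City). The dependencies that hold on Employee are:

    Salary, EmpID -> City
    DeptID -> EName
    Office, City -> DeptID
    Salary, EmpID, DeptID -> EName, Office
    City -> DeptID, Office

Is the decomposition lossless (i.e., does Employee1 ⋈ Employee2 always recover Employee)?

Yes

Common attributes: Employee1 ∩ Employee2 = {DName, EmpID, City}.
Closure of {DName, EmpID, City}: City → DeptID, Office applies, adding DeptID, Office; DeptID → EName applies, adding EName. So (DName, EmpID, City)⁺ = {EName, DName, EmpID, DeptID, Office, City}.
This closure contains every attribute of Employee2, so Employee1 ∩ Employee2 → Employee2. The join is lossless.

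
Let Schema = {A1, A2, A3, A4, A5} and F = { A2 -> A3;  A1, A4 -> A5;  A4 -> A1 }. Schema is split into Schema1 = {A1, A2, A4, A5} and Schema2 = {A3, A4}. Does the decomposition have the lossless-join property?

No

Common attributes: Schema1 ∩ Schema2 = {A4}.
Closure of {A4}: A4 → A1 applies, adding A1; A1, A4 → A5 applies, adding A5. So (A4)⁺ = {A1, A4, A5}.
The closure contains neither all of Schema1 = {A1, A2, A4, A5} nor all of Schema2 = {A3, A4}, so the common attributes are not a superkey of either fragment. The join is lossy.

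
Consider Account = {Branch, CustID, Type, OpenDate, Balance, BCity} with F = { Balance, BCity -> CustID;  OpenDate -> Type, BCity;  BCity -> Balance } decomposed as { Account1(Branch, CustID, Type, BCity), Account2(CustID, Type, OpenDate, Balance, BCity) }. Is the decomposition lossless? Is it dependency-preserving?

Lossless test: (CustID, Type, BCity)⁺ = {CustID, Type, Balance, BCity}, which is a superkey of neither fragment — lossy.
Dependency preservation: every FD's attributes lie within a single fragment, so each can be enforced locally — preserved.

lossy but dependency-preserving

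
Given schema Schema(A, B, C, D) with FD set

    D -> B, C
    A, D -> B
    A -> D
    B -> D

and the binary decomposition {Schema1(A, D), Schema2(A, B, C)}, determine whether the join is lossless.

Yes

Common attributes: Schema1 ∩ Schema2 = {A}.
Closure of {A}: A → D applies, adding D; D → B, C applies, adding B, C. So (A)⁺ = {A, B, C, D}.
This closure contains every attribute of Schema1, so Schema1 ∩ Schema2 → Schema1. The join is lossless.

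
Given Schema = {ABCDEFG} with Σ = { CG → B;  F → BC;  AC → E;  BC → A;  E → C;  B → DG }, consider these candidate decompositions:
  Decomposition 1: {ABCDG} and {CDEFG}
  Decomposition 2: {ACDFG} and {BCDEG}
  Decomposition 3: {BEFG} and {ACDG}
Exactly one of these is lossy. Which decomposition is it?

Decomposition 3

Decomposition 1: common = {CDG}, closure = {ABCDEG} → lossless.
Decomposition 2: common = {CDG}, closure = {ABCDEG} → lossless.
Decomposition 3: common = {G}, closure = {G} → lossy.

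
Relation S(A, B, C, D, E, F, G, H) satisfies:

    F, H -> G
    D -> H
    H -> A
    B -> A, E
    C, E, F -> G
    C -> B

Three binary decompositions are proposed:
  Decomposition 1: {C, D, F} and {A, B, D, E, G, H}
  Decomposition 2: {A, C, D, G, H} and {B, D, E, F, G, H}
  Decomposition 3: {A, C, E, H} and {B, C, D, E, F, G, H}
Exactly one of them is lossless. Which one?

Decomposition 1: common = {D}, closure = {A, D, H} → lossy.
Decomposition 2: common = {D, G, H}, closure = {A, D, G, H} → lossy.
Decomposition 3: common = {C, E, H}, closure = {A, B, C, E, H} → lossless.

Decomposition 3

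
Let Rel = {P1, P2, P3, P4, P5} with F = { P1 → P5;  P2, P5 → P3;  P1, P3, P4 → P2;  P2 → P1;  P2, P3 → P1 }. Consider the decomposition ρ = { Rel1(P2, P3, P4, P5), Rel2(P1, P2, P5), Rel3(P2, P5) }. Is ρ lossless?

Yes

Chase test. Columns are P1, P2, P3, P4, P5; row i has aⱼ where attribute j ∈ Reli, else bᵢⱼ.
Initial tableau (one row per fragment):
  row 1: b11 a2 a3 a4 a5
  row 2: a1 a2 b23 b24 a5
  row 3: b31 a2 b33 b34 a5
Rows 1 and 2 agree on P2, P5; apply P2, P5→P3 and equate their P3 entries.
Rows 1 and 3 agree on P2, P5; apply P2, P5→P3 and equate their P3 entries.
Rows 1 and 2 agree on P2; apply P2→P1 and equate their P1 entries.
Rows 1 and 3 agree on P2; apply P2→P1 and equate their P1 entries.
Row 1 is now all distinguished symbols — the join is lossless.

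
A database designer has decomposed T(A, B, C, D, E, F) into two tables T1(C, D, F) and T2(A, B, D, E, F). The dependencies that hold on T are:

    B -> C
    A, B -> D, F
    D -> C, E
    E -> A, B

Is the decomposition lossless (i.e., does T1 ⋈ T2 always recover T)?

Common attributes: T1 ∩ T2 = {D, F}.
Closure of {D, F}: D → C, E applies, adding C, E; E → A, B applies, adding A, B. So (D, F)⁺ = {A, B, C, D, E, F}.
This closure contains every attribute of T1, so T1 ∩ T2 → T1. The join is lossless.

Yes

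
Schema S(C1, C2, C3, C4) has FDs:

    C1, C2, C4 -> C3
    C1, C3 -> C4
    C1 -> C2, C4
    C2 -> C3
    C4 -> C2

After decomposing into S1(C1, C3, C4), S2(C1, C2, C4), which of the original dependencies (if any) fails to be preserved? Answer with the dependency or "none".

Check C2 → C3: no single fragment contains all of {C2, C3}, and the restricted closure of {C2} across the fragments never reaches {C3}.
C1, C2, C4 → C3 is preserved.
C1, C3 → C4 is preserved.
C1 → C2, C4 is preserved.
C4 → C2 is preserved.

C2 -> C3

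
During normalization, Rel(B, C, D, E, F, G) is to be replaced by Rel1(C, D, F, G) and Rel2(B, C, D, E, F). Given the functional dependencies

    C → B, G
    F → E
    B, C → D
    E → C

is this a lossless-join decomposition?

Common attributes: Rel1 ∩ Rel2 = {C, D, F}.
Closure of {C, D, F}: C → B, G applies, adding B, G; F → E applies, adding E. So (C, D, F)⁺ = {B, C, D, E, F, G}.
This closure contains every attribute of Rel1, so Rel1 ∩ Rel2 → Rel1. The join is lossless.

Yes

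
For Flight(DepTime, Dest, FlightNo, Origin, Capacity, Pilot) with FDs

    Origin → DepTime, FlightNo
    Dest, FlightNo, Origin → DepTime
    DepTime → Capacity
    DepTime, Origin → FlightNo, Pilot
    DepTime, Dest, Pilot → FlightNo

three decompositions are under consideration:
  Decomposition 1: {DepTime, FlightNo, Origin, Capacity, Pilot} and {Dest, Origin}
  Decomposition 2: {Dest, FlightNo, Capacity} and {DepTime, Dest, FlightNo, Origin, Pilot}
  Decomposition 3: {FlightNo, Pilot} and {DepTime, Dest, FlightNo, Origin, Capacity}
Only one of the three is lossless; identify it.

Decomposition 1

Decomposition 1: common = {Origin}, closure = {DepTime, FlightNo, Origin, Capacity, Pilot} → lossless.
Decomposition 2: common = {Dest, FlightNo}, closure = {Dest, FlightNo} → lossy.
Decomposition 3: common = {FlightNo}, closure = {FlightNo} → lossy.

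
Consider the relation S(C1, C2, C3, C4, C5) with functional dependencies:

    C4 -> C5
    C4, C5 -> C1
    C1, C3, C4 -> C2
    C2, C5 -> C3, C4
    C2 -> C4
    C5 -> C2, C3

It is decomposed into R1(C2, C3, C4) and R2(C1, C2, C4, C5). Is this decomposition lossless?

Common attributes: R1 ∩ R2 = {C2, C4}.
Closure of {C2, C4}: C4 → C5 applies, adding C5; C4, C5 → C1 applies, adding C1; C2, C5 → C3, C4 applies, adding C3. So (C2, C4)⁺ = {C1, C2, C3, C4, C5}.
This closure contains every attribute of R1, so R1 ∩ R2 → R1. The join is lossless.

Yes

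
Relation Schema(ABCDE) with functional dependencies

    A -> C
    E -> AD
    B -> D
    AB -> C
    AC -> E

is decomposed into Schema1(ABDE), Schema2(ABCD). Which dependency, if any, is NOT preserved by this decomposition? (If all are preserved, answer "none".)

A → C lies within Schema2.
E → AD lies within Schema1.
B → D lies within Schema1.
AB → C lies within Schema2.
AC → E: restricted closure across fragments reaches E.
Every dependency is enforceable on the fragments, so the decomposition is dependency-preserving.

none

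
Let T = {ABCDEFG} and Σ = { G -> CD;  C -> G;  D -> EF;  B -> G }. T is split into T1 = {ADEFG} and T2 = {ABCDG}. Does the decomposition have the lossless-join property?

Common attributes: T1 ∩ T2 = {ADG}.
Closure of {ADG}: G → CD applies, adding C; D → EF applies, adding EF. So (ADG)⁺ = {ACDEFG}.
This closure contains every attribute of T1, so T1 ∩ T2 → T1. The join is lossless.

Yes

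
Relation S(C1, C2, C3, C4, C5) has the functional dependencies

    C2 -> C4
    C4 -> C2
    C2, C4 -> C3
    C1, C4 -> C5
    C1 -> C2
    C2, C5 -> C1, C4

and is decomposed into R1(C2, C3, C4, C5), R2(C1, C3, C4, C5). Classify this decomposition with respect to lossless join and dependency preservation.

Lossless test: (C3, C4, C5)⁺ = {C1, C2, C3, C4, C5}, which contains all of one fragment — lossless.
Dependency preservation: C1 → C2; C2, C5 → C1, C4 are not contained in any single fragment, but the restricted closure of each left-hand side across the fragments still reaches the right-hand side; the remaining FDs each lie inside some fragment. All dependencies are preserved.

lossless and dependency-preserving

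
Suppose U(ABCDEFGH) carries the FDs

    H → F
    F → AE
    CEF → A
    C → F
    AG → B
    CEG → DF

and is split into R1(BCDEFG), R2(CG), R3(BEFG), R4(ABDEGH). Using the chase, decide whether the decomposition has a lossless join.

No

Chase test. Columns are ABCDEFGH; row i has aⱼ where attribute j ∈ Ri, else bᵢⱼ.
Initial tableau (one row per fragment):
  row 1: b11 a2 a3 a4 a5 a6 a7 b18
  row 2: b21 b22 a3 b24 b25 b26 a7 b28
  row 3: b31 a2 b33 b34 a5 a6 a7 b38
  row 4: a1 a2 b43 a4 a5 b46 a7 a8
Rows 1 and 3 agree on F; apply F→AE and equate their AE entries.
Rows 1 and 2 agree on C; apply C→F and equate their F entries.
Rows 1 and 2 agree on F; apply F→AE and equate their AE entries.
Rows 1 and 2 agree on AG; apply AG→B and equate their B entries.
Rows 1 and 2 agree on CEG; apply CEG→DF and equate their DF entries.
No row becomes fully distinguished — the join is lossy.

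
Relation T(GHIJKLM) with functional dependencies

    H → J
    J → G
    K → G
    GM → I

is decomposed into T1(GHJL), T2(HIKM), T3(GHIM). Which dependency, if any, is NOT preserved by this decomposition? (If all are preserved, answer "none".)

K → G

Check K → G: no single fragment contains all of {GK}, and the restricted closure of {K} across the fragments never reaches {G}.
H → J is preserved.
J → G is preserved.
GM → I is preserved.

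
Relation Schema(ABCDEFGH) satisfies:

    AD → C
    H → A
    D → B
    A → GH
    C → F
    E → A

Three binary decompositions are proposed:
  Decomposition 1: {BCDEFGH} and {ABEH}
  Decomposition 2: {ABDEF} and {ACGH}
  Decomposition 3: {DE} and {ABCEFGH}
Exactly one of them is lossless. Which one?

Decomposition 1

Decomposition 1: common = {BEH}, closure = {ABEGH} → lossless.
Decomposition 2: common = {A}, closure = {AGH} → lossy.
Decomposition 3: common = {E}, closure = {AEGH} → lossy.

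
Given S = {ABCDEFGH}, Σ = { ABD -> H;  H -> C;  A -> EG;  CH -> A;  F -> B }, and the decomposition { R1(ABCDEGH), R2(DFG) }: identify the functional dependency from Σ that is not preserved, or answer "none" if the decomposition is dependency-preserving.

F -> B

Check F → B: no single fragment contains all of {BF}, and the restricted closure of {F} across the fragments never reaches {B}.
ABD → H is preserved.
H → C is preserved.
A → EG is preserved.
CH → A is preserved.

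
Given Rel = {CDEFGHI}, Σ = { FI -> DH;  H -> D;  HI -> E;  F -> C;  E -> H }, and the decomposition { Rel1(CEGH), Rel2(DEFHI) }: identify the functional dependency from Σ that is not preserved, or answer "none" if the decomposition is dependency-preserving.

Check F → C: no single fragment contains all of {CF}, and the restricted closure of {F} across the fragments never reaches {C}.
FI → DH is preserved.
H → D is preserved.
HI → E is preserved.
E → H is preserved.

F -> C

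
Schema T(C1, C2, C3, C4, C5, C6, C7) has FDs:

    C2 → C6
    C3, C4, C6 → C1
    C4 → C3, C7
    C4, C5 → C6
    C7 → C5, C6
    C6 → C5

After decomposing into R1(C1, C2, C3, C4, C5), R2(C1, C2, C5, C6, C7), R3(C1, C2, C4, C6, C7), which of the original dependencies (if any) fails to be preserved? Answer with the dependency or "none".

none

C2 → C6 lies within R2.
C3, C4, C6 → C1: restricted closure across fragments reaches C1.
C4 → C3, C7: restricted closure across fragments reaches C3, C7.
C4, C5 → C6: restricted closure across fragments reaches C6.
C7 → C5, C6 lies within R2.
C6 → C5 lies within R2.
Every dependency is enforceable on the fragments, so the decomposition is dependency-preserving.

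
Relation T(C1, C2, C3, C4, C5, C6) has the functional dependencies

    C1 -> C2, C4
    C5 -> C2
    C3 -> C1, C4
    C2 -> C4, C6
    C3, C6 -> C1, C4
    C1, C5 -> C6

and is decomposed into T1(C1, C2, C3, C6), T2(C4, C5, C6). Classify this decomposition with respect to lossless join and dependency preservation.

Lossless test: (C6)⁺ = {C6}, which is a superkey of neither fragment — lossy.
Dependency preservation: the restricted closure of {C1} across the fragments never reaches {C2, C4}, so C1 → C2, C4 cannot be enforced without a join — not preserved.

lossy and not dependency-preserving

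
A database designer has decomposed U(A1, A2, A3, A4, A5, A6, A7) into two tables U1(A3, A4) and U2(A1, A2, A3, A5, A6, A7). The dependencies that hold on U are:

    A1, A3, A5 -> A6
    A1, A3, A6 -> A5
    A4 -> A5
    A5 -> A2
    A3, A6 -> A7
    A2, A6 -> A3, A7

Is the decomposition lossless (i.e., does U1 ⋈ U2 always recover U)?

Common attributes: U1 ∩ U2 = {A3}.
No dependency enlarges {A3}, so (A3)⁺ = {A3}.
The closure contains neither all of U1 = {A3, A4} nor all of U2 = {A1, A2, A3, A5, A6, A7}, so the common attributes are not a superkey of either fragment. The join is lossy.

No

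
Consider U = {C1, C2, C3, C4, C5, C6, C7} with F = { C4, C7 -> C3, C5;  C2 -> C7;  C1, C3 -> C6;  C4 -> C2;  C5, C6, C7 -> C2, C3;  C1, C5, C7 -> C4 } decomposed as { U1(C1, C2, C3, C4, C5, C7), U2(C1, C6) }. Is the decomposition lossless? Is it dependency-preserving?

lossy and not dependency-preserving

Lossless test: (C1)⁺ = {C1}, which is a superkey of neither fragment — lossy.
Dependency preservation: the restricted closure of {C1, C3} across the fragments never reaches {C6}, so C1, C3 → C6 cannot be enforced without a join — not preserved.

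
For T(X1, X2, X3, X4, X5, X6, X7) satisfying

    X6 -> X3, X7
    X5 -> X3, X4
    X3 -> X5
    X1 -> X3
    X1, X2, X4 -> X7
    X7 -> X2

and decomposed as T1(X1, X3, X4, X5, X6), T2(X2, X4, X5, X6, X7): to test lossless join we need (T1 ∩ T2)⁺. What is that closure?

T1 ∩ T2 = {X4, X5, X6}.
X6 → X3, X7 applies, adding X3, X7
X7 → X2 applies, adding X2
Closure: {X2, X3, X4, X5, X6, X7}.

X2, X3, X4, X5, X6, X7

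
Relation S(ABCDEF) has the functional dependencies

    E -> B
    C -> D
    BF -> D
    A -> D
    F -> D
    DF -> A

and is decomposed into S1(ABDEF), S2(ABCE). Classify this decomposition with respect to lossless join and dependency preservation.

lossy and not dependency-preserving

Lossless test: (ABE)⁺ = {ABDE}, which is a superkey of neither fragment — lossy.
Dependency preservation: the restricted closure of {C} across the fragments never reaches {D}, so C → D cannot be enforced without a join — not preserved.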